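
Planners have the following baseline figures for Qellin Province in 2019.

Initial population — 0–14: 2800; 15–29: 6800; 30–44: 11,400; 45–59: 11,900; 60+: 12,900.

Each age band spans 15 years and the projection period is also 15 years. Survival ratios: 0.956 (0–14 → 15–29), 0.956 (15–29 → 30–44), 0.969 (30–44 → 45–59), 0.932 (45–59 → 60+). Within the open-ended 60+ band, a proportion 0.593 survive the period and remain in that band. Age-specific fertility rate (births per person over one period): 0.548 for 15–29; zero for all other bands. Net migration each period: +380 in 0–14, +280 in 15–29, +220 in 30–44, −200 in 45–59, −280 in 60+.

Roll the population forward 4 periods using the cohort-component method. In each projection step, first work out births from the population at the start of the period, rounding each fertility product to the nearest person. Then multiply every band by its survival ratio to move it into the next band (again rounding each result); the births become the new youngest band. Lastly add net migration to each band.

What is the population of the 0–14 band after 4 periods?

Period 1.
Births: 6800 * 0.548 = 3726
15–29: 2800 * 0.956 = 2677
30–44: 6800 * 0.956 = 6501
45–59: 11400 * 0.969 = 11047
60+: 11900 * 0.932 + 12900 * 0.593 = 11091 + 7650 = 18741
Net migration: 0–14 + 380 → 4106; 15–29 + 280 → 2957; 30–44 + 220 → 6721; 45–59 − 200 → 10847; 60+ − 280 → 18461
Population now: 0–14=4106, 15–29=2957, 30–44=6721, 45–59=10847, 60+=18461
Period 2.
Births: 2957 * 0.548 = 1620
15–29: 4106 * 0.956 = 3925
30–44: 2957 * 0.956 = 2827
45–59: 6721 * 0.969 = 6513
60+: 10847 * 0.932 + 18461 * 0.593 = 10109 + 10947 = 21056
Net migration: 0–14 + 380 → 2000; 15–29 + 280 → 4205; 30–44 + 220 → 3047; 45–59 − 200 → 6313; 60+ − 280 → 20776
Population now: 0–14=2000, 15–29=4205, 30–44=3047, 45–59=6313, 60+=20776
Period 3.
Births: 4205 * 0.548 = 2304
15–29: 2000 * 0.956 = 1912
30–44: 4205 * 0.956 = 4020
45–59: 3047 * 0.969 = 2953
60+: 6313 * 0.932 + 20776 * 0.593 = 5884 + 12320 = 18204
Net migration: 0–14 + 380 → 2684; 15–29 + 280 → 2192; 30–44 + 220 → 4240; 45–59 − 200 → 2753; 60+ − 280 → 17924
Population now: 0–14=2684, 15–29=2192, 30–44=4240, 45–59=2753, 60+=17924
Period 4.
Births: 2192 * 0.548 = 1201
15–29: 2684 * 0.956 = 2566
30–44: 2192 * 0.956 = 2096
45–59: 4240 * 0.969 = 4109
60+: 2753 * 0.932 + 17924 * 0.593 = 2566 + 10629 = 13195
Net migration: 0–14 + 380 → 1581; 15–29 + 280 → 2846; 30–44 + 220 → 2316; 45–59 − 200 → 3909; 60+ − 280 → 12915
Population now: 0–14=1581, 15–29=2846, 30–44=2316, 45–59=3909, 60+=12915

1581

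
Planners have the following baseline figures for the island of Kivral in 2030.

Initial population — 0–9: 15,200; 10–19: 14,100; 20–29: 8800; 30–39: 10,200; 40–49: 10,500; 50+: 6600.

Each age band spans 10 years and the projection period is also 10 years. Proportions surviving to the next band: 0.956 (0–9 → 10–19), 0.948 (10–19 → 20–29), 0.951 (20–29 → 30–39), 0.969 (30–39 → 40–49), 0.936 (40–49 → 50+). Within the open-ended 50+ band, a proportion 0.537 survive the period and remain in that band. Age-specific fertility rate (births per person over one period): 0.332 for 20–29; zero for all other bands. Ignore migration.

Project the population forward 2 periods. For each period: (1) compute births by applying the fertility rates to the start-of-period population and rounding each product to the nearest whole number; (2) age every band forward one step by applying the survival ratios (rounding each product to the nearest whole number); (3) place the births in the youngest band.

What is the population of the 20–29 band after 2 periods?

13775

(Bands numbered youngest = 1 to oldest = 6.)
Period 1.
Births: 8800 × 0.332 = 2922
Band 2: 15200 × 0.956 = 14531
Band 3: 14100 × 0.948 = 13367
Band 4: 8800 × 0.951 = 8369
Band 5: 10200 × 0.969 = 9884
Band 6: 10500 × 0.936 + 6600 × 0.537 = 9828 + 3544 = 13372
Population now: 0–9=2922, 10–19=14531, 20–29=13367, 30–39=8369, 40–49=9884, 50+=13372
Period 2.
Births: 13367 × 0.332 = 4438
Band 2: 2922 × 0.956 = 2793
Band 3: 14531 × 0.948 = 13775
Band 4: 13367 × 0.951 = 12712
Band 5: 8369 × 0.969 = 8110
Band 6: 9884 × 0.936 + 13372 × 0.537 = 9251 + 7181 = 16432
Population now: 0–9=4438, 10–19=2793, 20–29=13775, 30–39=12712, 40–49=8110, 50+=16432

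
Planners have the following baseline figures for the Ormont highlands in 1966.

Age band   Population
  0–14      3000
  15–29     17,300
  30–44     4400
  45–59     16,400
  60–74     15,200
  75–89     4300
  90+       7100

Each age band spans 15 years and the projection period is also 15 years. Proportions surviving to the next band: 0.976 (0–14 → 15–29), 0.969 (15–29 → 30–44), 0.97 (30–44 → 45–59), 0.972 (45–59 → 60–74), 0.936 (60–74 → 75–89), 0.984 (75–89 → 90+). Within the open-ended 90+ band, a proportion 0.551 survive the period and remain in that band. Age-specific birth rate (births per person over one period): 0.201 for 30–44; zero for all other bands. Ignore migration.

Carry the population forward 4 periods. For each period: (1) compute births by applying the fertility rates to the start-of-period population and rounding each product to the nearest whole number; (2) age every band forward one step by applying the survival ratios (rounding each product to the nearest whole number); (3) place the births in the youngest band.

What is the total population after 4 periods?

39714

Period 1:
Births: 4400 × 0.201 = 884
15–29: 3000 × 0.976 = 2928
30–44: 17300 × 0.969 = 16764
45–59: 4400 × 0.97 = 4268
60–74: 16400 × 0.972 = 15941
75–89: 15200 × 0.936 = 14227
90+: 4300 × 0.984 + 7100 × 0.551 = 4231 + 3912 = 8143
Giving 884 / 2928 / 16764 / 4268 / 15941 / 14227 / 8143.
Period 2:
Births: 16764 × 0.201 = 3370
15–29: 884 × 0.976 = 863
30–44: 2928 × 0.969 = 2837
45–59: 16764 × 0.97 = 16261
60–74: 4268 × 0.972 = 4148
75–89: 15941 × 0.936 = 14921
90+: 14227 × 0.984 + 8143 × 0.551 = 13999 + 4487 = 18486
Giving 3370 / 863 / 2837 / 16261 / 4148 / 14921 / 18486.
Period 3:
Births: 2837 × 0.201 = 570
15–29: 3370 × 0.976 = 3289
30–44: 863 × 0.969 = 836
45–59: 2837 × 0.97 = 2752
60–74: 16261 × 0.972 = 15806
75–89: 4148 × 0.936 = 3883
90+: 14921 × 0.984 + 18486 × 0.551 = 14682 + 10186 = 24868
Giving 570 / 3289 / 836 / 2752 / 15806 / 3883 / 24868.
Period 4:
Births: 836 × 0.201 = 168
15–29: 570 × 0.976 = 556
30–44: 3289 × 0.969 = 3187
45–59: 836 × 0.97 = 811
60–74: 2752 × 0.972 = 2675
75–89: 15806 × 0.936 = 14794
90+: 3883 × 0.984 + 24868 × 0.551 = 3821 + 13702 = 17523
Giving 168 / 556 / 3187 / 811 / 2675 / 14794 / 17523.
Total after period 4: 168 + 556 + 3187 + 811 + 2675 + 14794 + 17523 = 39714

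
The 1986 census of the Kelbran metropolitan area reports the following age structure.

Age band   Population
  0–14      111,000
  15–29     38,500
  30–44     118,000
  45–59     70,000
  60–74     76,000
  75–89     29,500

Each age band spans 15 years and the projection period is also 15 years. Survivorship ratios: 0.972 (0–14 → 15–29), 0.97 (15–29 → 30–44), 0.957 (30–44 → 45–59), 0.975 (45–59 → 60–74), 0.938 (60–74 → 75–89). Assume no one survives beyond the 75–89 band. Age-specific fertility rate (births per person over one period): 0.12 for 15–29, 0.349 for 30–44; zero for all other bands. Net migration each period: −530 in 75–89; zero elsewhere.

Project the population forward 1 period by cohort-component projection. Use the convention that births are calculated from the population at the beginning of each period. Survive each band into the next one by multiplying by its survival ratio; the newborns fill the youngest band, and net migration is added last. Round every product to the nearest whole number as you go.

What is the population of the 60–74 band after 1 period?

68250

Let group 1 be 0–14 through group 6 = 75–89.
— Period 1 —
Births: 38500 × 0.12 = 4620 ; 118000 × 0.349 = 41182 ⇒ total 45802
Group 2: 111000 × 0.972 = 107892
Group 3: 38500 × 0.97 = 37345
Group 4: 118000 × 0.957 = 112926
Group 5: 70000 × 0.975 = 68250
Group 6: 76000 × 0.938 = 71288
Net migration: Group 6 − 530 → 70758
→ [45802, 107892, 37345, 112926, 68250, 70758]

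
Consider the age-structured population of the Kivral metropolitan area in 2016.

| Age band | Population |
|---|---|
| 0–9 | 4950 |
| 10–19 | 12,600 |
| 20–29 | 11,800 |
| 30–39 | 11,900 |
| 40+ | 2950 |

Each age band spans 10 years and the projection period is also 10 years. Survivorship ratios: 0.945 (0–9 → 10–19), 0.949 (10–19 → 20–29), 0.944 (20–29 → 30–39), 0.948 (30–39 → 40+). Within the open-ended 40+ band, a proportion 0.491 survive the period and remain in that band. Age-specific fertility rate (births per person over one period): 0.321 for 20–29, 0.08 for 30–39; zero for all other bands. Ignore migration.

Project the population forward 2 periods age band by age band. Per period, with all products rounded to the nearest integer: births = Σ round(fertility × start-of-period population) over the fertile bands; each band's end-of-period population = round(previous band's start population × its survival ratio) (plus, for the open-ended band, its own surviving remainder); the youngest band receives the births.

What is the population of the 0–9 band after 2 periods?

4729

(Groups numbered youngest = 1 to oldest = 5.)
— Period 1 —
Births: 11800 × 0.321 = 3788  |  11900 × 0.08 = 952 — total 4740
Group 2: 4950 × 0.945 = 4678
Group 3: 12600 × 0.949 = 11957
Group 4: 11800 × 0.944 = 11139
Group 5: 11900 × 0.948 + 2950 × 0.491 = 11281 + 1448 = 12729
Giving 4740 / 4678 / 11957 / 11139 / 12729.
— Period 2 —
Births: 11957 × 0.321 = 3838  |  11139 × 0.08 = 891 — total 4729
Group 2: 4740 × 0.945 = 4479
Group 3: 4678 × 0.949 = 4439
Group 4: 11957 × 0.944 = 11287
Group 5: 11139 × 0.948 + 12729 × 0.491 = 10560 + 6250 = 16810
Giving 4729 / 4479 / 4439 / 11287 / 16810.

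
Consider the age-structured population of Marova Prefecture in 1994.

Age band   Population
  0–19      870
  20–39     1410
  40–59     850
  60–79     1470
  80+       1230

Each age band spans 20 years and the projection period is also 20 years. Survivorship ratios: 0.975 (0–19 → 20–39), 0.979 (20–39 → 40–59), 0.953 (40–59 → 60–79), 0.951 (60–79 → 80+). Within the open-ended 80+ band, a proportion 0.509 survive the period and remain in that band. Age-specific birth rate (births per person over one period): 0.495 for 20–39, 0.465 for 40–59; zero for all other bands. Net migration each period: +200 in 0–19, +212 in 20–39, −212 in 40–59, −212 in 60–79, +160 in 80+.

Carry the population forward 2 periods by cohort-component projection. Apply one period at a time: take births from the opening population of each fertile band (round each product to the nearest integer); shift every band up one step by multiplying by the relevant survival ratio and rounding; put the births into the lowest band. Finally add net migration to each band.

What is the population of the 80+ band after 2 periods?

1841

(Bands numbered youngest = 1 to oldest = 5.)
After projecting period 1:
Births: 1410 × 0.495 = 698 ; 850 × 0.465 = 395 — total 1093
Band 2: 870 × 0.975 = 848
Band 3: 1410 × 0.979 = 1380
Band 4: 850 × 0.953 = 810
Band 5: 1470 × 0.951 + 1230 × 0.509 = 1398 + 626 = 2024
Net migration: Band 1 + 200 → 1293; Band 2 + 212 → 1060; Band 3 − 212 → 1168; Band 4 − 212 → 598; Band 5 + 160 → 2184
Population now: 0–19=1293, 20–39=1060, 40–59=1168, 60–79=598, 80+=2184
After projecting period 2:
Births: 1060 × 0.495 = 525 ; 1168 × 0.465 = 543 — total 1068
Band 2: 1293 × 0.975 = 1261
Band 3: 1060 × 0.979 = 1038
Band 4: 1168 × 0.953 = 1113
Band 5: 598 × 0.951 + 2184 × 0.509 = 569 + 1112 = 1681
Net migration: Band 1 + 200 → 1268; Band 2 + 212 → 1473; Band 3 − 212 → 826; Band 4 − 212 → 901; Band 5 + 160 → 1841
Population now: 0–19=1268, 20–39=1473, 40–59=826, 60–79=901, 80+=1841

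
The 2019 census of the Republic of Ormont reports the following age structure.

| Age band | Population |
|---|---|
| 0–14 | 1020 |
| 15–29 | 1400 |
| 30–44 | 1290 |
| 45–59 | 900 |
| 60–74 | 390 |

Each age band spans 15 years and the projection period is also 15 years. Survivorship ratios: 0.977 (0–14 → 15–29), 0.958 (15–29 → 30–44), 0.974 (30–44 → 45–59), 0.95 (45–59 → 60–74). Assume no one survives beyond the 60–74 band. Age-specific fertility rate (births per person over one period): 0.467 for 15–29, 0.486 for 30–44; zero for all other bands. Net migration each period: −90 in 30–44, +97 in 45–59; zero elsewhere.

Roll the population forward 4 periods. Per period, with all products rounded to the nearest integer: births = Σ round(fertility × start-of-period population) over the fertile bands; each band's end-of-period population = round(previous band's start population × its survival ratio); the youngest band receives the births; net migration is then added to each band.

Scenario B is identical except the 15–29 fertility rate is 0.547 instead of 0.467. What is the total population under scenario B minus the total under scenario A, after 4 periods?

508

— Period 1 —
Births: 1400 × 0.467 = 654 ; 1290 × 0.486 = 627 — total 1281
15–29: 1020 × 0.977 = 997
30–44: 1400 × 0.958 = 1341
45–59: 1290 × 0.974 = 1256
60–74: 900 × 0.95 = 855
Net migration: 30–44 − 90 → 1251; 45–59 + 97 → 1353
Giving 1281 / 997 / 1251 / 1353 / 855.
— Period 2 —
Births: 997 × 0.467 = 466 ; 1251 × 0.486 = 608 — total 1074
15–29: 1281 × 0.977 = 1252
30–44: 997 × 0.958 = 955
45–59: 1251 × 0.974 = 1218
60–74: 1353 × 0.95 = 1285
Net migration: 30–44 − 90 → 865; 45–59 + 97 → 1315
Giving 1074 / 1252 / 865 / 1315 / 1285.
— Period 3 —
Births: 1252 × 0.467 = 585 ; 865 × 0.486 = 420 — total 1005
15–29: 1074 × 0.977 = 1049
30–44: 1252 × 0.958 = 1199
45–59: 865 × 0.974 = 843
60–74: 1315 × 0.95 = 1249
Net migration: 30–44 − 90 → 1109; 45–59 + 97 → 940
Giving 1005 / 1049 / 1109 / 940 / 1249.
— Period 4 —
Births: 1049 × 0.467 = 490 ; 1109 × 0.486 = 539 — total 1029
15–29: 1005 × 0.977 = 982
30–44: 1049 × 0.958 = 1005
45–59: 1109 × 0.974 = 1080
60–74: 940 × 0.95 = 893
Net migration: 30–44 − 90 → 915; 45–59 + 97 → 1177
Giving 1029 / 982 / 915 / 1177 / 893.
Scenario A total after 4 periods: 4996
Scenario B projection —
— Period 1 —
Births: 1400 × 0.547 = 766 ; 1290 × 0.486 = 627 — total 1393
15–29: 1020 × 0.977 = 997
30–44: 1400 × 0.958 = 1341
45–59: 1290 × 0.974 = 1256
60–74: 900 × 0.95 = 855
Net migration: 30–44 − 90 → 1251; 45–59 + 97 → 1353
Giving 1393 / 997 / 1251 / 1353 / 855.
— Period 2 —
Births: 997 × 0.547 = 545 ; 1251 × 0.486 = 608 — total 1153
15–29: 1393 × 0.977 = 1361
30–44: 997 × 0.958 = 955
45–59: 1251 × 0.974 = 1218
60–74: 1353 × 0.95 = 1285
Net migration: 30–44 − 90 → 865; 45–59 + 97 → 1315
Giving 1153 / 1361 / 865 / 1315 / 1285.
— Period 3 —
Births: 1361 × 0.547 = 744 ; 865 × 0.486 = 420 — total 1164
15–29: 1153 × 0.977 = 1126
30–44: 1361 × 0.958 = 1304
45–59: 865 × 0.974 = 843
60–74: 1315 × 0.95 = 1249
Net migration: 30–44 − 90 → 1214; 45–59 + 97 → 940
Giving 1164 / 1126 / 1214 / 940 / 1249.
— Period 4 —
Births: 1126 × 0.547 = 616 ; 1214 × 0.486 = 590 — total 1206
15–29: 1164 × 0.977 = 1137
30–44: 1126 × 0.958 = 1079
45–59: 1214 × 0.974 = 1182
60–74: 940 × 0.95 = 893
Net migration: 30–44 − 90 → 989; 45–59 + 97 → 1279
Giving 1206 / 1137 / 989 / 1279 / 893.
Scenario B total after 4 periods: 5504
Difference B − A = 5504 − 4996 = 508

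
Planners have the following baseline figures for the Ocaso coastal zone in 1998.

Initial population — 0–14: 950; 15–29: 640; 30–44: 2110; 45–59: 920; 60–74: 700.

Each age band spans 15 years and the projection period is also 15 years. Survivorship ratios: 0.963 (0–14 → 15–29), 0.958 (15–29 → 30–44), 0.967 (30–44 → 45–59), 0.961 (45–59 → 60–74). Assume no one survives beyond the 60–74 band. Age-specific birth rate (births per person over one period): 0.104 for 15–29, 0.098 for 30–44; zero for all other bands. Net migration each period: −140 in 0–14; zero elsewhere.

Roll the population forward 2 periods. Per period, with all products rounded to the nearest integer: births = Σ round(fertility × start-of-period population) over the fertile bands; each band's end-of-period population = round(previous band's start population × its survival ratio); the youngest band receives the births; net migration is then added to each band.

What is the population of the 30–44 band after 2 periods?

[period 1]
Births: 640 × 0.104 = 67 ; 2110 × 0.098 = 207 → total 274
15–29: 950 × 0.963 = 915
30–44: 640 × 0.958 = 613
45–59: 2110 × 0.967 = 2040
60–74: 920 × 0.961 = 884
Net migration: 0–14 − 140 → 134
Population now: 0–14=134, 15–29=915, 30–44=613, 45–59=2040, 60–74=884
[period 2]
Births: 915 × 0.104 = 95 ; 613 × 0.098 = 60 → total 155
15–29: 134 × 0.963 = 129
30–44: 915 × 0.958 = 877
45–59: 613 × 0.967 = 593
60–74: 2040 × 0.961 = 1960
Net migration: 0–14 − 140 → 15
Population now: 0–14=15, 15–29=129, 30–44=877, 45–59=593, 60–74=1960

877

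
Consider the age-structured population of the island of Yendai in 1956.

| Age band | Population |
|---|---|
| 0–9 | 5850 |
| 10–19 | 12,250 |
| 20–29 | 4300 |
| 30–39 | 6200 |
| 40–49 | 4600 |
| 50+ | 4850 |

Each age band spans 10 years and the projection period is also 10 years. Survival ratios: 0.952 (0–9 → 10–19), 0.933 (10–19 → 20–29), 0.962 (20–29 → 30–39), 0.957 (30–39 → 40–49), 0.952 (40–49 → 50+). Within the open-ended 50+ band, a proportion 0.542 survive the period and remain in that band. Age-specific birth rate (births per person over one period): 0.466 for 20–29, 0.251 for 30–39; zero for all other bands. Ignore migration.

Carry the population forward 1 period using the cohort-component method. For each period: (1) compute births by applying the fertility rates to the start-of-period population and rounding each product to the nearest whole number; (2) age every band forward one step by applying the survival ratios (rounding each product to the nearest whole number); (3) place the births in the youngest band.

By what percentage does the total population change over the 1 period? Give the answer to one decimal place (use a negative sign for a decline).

— Period 1 —
Births: 4300 × 0.466 = 2004, 6200 × 0.251 = 1556 → 3560
10–19: 5850 × 0.952 = 5569
20–29: 12250 × 0.933 = 11429
30–39: 4300 × 0.962 = 4137
40–49: 6200 × 0.957 = 5933
50+: 4600 × 0.952 + 4850 × 0.542 = 4379 + 2629 = 7008
Giving 3560 / 5569 / 11429 / 4137 / 5933 / 7008.
Total: 38050 → 37636; change = -414; percentage change = -1.1%

-1.1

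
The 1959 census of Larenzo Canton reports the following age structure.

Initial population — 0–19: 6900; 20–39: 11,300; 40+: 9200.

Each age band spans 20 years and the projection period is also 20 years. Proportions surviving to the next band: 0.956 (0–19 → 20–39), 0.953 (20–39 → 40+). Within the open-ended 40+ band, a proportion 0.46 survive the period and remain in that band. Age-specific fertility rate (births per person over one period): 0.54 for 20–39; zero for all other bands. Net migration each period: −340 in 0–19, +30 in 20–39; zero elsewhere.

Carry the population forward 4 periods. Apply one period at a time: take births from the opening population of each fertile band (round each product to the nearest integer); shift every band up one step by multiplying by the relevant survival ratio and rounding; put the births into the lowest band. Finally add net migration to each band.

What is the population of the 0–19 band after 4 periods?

1348

Period 1:
Births: 11300 × 0.54 = 6102
20–39: 6900 × 0.956 = 6596
40+: 11300 × 0.953 + 9200 × 0.46 = 10769 + 4232 = 15001
Net migration: 0–19 − 340 → 5762; 20–39 + 30 → 6626
Giving 5762 / 6626 / 15001.
Period 2:
Births: 6626 × 0.54 = 3578
20–39: 5762 × 0.956 = 5508
40+: 6626 × 0.953 + 15001 × 0.46 = 6315 + 6900 = 13215
Net migration: 0–19 − 340 → 3238; 20–39 + 30 → 5538
Giving 3238 / 5538 / 13215.
Period 3:
Births: 5538 × 0.54 = 2991
20–39: 3238 × 0.956 = 3096
40+: 5538 × 0.953 + 13215 × 0.46 = 5278 + 6079 = 11357
Net migration: 0–19 − 340 → 2651; 20–39 + 30 → 3126
Giving 2651 / 3126 / 11357.
Period 4:
Births: 3126 × 0.54 = 1688
20–39: 2651 × 0.956 = 2534
40+: 3126 × 0.953 + 11357 × 0.46 = 2979 + 5224 = 8203
Net migration: 0–19 − 340 → 1348; 20–39 + 30 → 2564
Giving 1348 / 2564 / 8203.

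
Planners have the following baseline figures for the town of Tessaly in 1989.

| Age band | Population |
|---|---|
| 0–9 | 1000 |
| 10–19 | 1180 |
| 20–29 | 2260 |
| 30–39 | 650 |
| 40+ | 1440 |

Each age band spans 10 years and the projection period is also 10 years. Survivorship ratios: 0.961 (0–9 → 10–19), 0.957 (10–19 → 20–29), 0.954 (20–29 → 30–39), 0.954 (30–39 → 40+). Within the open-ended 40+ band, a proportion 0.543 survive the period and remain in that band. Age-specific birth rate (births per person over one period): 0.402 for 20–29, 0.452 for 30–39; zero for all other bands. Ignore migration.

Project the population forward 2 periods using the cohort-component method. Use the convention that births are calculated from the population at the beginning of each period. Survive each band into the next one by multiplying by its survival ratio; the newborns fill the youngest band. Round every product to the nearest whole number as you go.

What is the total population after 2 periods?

Numbering the bands 1..5 from youngest to oldest:
[period 1]
Births: 2260 × 0.402 = 909  |  650 × 0.452 = 294 → 1203
Band 2: 1000 × 0.961 = 961
Band 3: 1180 × 0.957 = 1129
Band 4: 2260 × 0.954 = 2156
Band 5: 650 × 0.954 + 1440 × 0.543 = 620 + 782 = 1402
→ [1203, 961, 1129, 2156, 1402]
[period 2]
Births: 1129 × 0.402 = 454  |  2156 × 0.452 = 975 → 1429
Band 2: 1203 × 0.961 = 1156
Band 3: 961 × 0.957 = 920
Band 4: 1129 × 0.954 = 1077
Band 5: 2156 × 0.954 + 1402 × 0.543 = 2057 + 761 = 2818
→ [1429, 1156, 920, 1077, 2818]
Total after period 2: 1429 + 1156 + 920 + 1077 + 2818 = 7400

7400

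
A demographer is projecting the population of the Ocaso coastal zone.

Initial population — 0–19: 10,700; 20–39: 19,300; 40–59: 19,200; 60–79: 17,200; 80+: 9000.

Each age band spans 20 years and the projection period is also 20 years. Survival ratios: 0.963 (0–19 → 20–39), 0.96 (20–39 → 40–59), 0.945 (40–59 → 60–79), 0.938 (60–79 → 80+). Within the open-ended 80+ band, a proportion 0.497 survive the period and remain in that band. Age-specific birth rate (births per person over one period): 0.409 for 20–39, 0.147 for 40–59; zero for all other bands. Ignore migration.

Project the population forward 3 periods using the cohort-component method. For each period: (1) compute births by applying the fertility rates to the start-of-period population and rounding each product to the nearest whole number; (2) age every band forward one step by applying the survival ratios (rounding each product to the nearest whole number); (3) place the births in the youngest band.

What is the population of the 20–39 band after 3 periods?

6681

Period 1.
Births: 19300 × 0.409 = 7894, 19200 × 0.147 = 2822 — total 10716
20–39: 10700 × 0.963 = 10304
40–59: 19300 × 0.96 = 18528
60–79: 19200 × 0.945 = 18144
80+: 17200 × 0.938 + 9000 × 0.497 = 16134 + 4473 = 20607
Population now: 0–19=10716, 20–39=10304, 40–59=18528, 60–79=18144, 80+=20607
Period 2.
Births: 10304 × 0.409 = 4214, 18528 × 0.147 = 2724 — total 6938
20–39: 10716 × 0.963 = 10320
40–59: 10304 × 0.96 = 9892
60–79: 18528 × 0.945 = 17509
80+: 18144 × 0.938 + 20607 × 0.497 = 17019 + 10242 = 27261
Population now: 0–19=6938, 20–39=10320, 40–59=9892, 60–79=17509, 80+=27261
Period 3.
Births: 10320 × 0.409 = 4221, 9892 × 0.147 = 1454 — total 5675
20–39: 6938 × 0.963 = 6681
40–59: 10320 × 0.96 = 9907
60–79: 9892 × 0.945 = 9348
80+: 17509 × 0.938 + 27261 × 0.497 = 16423 + 13549 = 29972
Population now: 0–19=5675, 20–39=6681, 40–59=9907, 60–79=9348, 80+=29972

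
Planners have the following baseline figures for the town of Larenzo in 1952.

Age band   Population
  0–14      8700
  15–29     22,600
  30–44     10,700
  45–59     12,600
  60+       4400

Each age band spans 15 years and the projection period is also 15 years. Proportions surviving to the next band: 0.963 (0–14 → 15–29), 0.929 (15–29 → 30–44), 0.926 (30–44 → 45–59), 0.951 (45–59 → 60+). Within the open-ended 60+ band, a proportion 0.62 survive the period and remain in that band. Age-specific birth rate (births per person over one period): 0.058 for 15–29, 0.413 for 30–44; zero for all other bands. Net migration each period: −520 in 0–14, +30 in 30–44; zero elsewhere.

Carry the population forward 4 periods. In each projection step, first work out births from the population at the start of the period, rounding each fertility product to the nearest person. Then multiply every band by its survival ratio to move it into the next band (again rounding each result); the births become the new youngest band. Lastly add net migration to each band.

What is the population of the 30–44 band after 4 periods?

Period 1:
Births: 22600 * 0.058 = 1311, 10700 * 0.413 = 4419 ⇒ total 5730
15–29: 8700 * 0.963 = 8378
30–44: 22600 * 0.929 = 20995
45–59: 10700 * 0.926 = 9908
60+: 12600 * 0.951 + 4400 * 0.62 = 11983 + 2728 = 14711
Net migration: 0–14 − 520 → 5210; 30–44 + 30 → 21025
→ [5210, 8378, 21025, 9908, 14711]
Period 2:
Births: 8378 * 0.058 = 486, 21025 * 0.413 = 8683 ⇒ total 9169
15–29: 5210 * 0.963 = 5017
30–44: 8378 * 0.929 = 7783
45–59: 21025 * 0.926 = 19469
60+: 9908 * 0.951 + 14711 * 0.62 = 9423 + 9121 = 18544
Net migration: 0–14 − 520 → 8649; 30–44 + 30 → 7813
→ [8649, 5017, 7813, 19469, 18544]
Period 3:
Births: 5017 * 0.058 = 291, 7813 * 0.413 = 3227 ⇒ total 3518
15–29: 8649 * 0.963 = 8329
30–44: 5017 * 0.929 = 4661
45–59: 7813 * 0.926 = 7235
60+: 19469 * 0.951 + 18544 * 0.62 = 18515 + 11497 = 30012
Net migration: 0–14 − 520 → 2998; 30–44 + 30 → 4691
→ [2998, 8329, 4691, 7235, 30012]
Period 4:
Births: 8329 * 0.058 = 483, 4691 * 0.413 = 1937 ⇒ total 2420
15–29: 2998 * 0.963 = 2887
30–44: 8329 * 0.929 = 7738
45–59: 4691 * 0.926 = 4344
60+: 7235 * 0.951 + 30012 * 0.62 = 6880 + 18607 = 25487
Net migration: 0–14 − 520 → 1900; 30–44 + 30 → 7768
→ [1900, 2887, 7768, 4344, 25487]

7768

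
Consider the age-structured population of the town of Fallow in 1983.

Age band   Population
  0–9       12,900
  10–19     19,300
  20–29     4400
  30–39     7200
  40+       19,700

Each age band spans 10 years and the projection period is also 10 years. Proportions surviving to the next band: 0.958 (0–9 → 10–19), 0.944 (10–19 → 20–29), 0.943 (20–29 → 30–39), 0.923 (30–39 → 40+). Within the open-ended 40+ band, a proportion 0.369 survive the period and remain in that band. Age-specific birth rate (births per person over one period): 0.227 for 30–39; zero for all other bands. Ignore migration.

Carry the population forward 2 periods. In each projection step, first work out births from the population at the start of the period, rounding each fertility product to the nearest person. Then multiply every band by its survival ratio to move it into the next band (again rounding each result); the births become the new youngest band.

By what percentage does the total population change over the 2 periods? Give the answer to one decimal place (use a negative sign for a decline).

Call the groups 1 to 5, youngest first.
After projecting period 1:
Births: 7200 × 0.227 = 1634
Group 2: 12900 × 0.958 = 12358
Group 3: 19300 × 0.944 = 18219
Group 4: 4400 × 0.943 = 4149
Group 5: 7200 × 0.923 + 19700 × 0.369 = 6646 + 7269 = 13915
Population now: 0–9=1634, 10–19=12358, 20–29=18219, 30–39=4149, 40+=13915
After projecting period 2:
Births: 4149 × 0.227 = 942
Group 2: 1634 × 0.958 = 1565
Group 3: 12358 × 0.944 = 11666
Group 4: 18219 × 0.943 = 17181
Group 5: 4149 × 0.923 + 13915 × 0.369 = 3830 + 5135 = 8965
Population now: 0–9=942, 10–19=1565, 20–29=11666, 30–39=17181, 40+=8965
Total: 63500 → 40319; change = -23181; percentage change = -36.5%

-36.5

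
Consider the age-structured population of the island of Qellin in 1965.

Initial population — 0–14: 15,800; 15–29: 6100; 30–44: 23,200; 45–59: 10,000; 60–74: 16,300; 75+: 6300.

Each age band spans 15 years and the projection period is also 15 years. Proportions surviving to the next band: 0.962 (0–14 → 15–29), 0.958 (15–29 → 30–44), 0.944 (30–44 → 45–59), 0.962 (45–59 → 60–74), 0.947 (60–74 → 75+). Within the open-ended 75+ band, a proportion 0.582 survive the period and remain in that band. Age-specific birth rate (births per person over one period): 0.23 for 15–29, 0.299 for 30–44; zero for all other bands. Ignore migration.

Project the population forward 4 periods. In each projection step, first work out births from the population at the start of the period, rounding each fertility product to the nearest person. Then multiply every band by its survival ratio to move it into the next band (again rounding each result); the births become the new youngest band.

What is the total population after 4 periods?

58224

Period 1:
Births: 6100 * 0.23 = 1403  |  23200 * 0.299 = 6937 — total 8340
15–29: 15800 * 0.962 = 15200
30–44: 6100 * 0.958 = 5844
45–59: 23200 * 0.944 = 21901
60–74: 10000 * 0.962 = 9620
75+: 16300 * 0.947 + 6300 * 0.582 = 15436 + 3667 = 19103
End of period: [8340, 15200, 5844, 21901, 9620, 19103]
Period 2:
Births: 15200 * 0.23 = 3496  |  5844 * 0.299 = 1747 — total 5243
15–29: 8340 * 0.962 = 8023
30–44: 15200 * 0.958 = 14562
45–59: 5844 * 0.944 = 5517
60–74: 21901 * 0.962 = 21069
75+: 9620 * 0.947 + 19103 * 0.582 = 9110 + 11118 = 20228
End of period: [5243, 8023, 14562, 5517, 21069, 20228]
Period 3:
Births: 8023 * 0.23 = 1845  |  14562 * 0.299 = 4354 — total 6199
15–29: 5243 * 0.962 = 5044
30–44: 8023 * 0.958 = 7686
45–59: 14562 * 0.944 = 13747
60–74: 5517 * 0.962 = 5307
75+: 21069 * 0.947 + 20228 * 0.582 = 19952 + 11773 = 31725
End of period: [6199, 5044, 7686, 13747, 5307, 31725]
Period 4:
Births: 5044 * 0.23 = 1160  |  7686 * 0.299 = 2298 — total 3458
15–29: 6199 * 0.962 = 5963
30–44: 5044 * 0.958 = 4832
45–59: 7686 * 0.944 = 7256
60–74: 13747 * 0.962 = 13225
75+: 5307 * 0.947 + 31725 * 0.582 = 5026 + 18464 = 23490
End of period: [3458, 5963, 4832, 7256, 13225, 23490]
Total after period 4: 3458 + 5963 + 4832 + 7256 + 13225 + 23490 = 58224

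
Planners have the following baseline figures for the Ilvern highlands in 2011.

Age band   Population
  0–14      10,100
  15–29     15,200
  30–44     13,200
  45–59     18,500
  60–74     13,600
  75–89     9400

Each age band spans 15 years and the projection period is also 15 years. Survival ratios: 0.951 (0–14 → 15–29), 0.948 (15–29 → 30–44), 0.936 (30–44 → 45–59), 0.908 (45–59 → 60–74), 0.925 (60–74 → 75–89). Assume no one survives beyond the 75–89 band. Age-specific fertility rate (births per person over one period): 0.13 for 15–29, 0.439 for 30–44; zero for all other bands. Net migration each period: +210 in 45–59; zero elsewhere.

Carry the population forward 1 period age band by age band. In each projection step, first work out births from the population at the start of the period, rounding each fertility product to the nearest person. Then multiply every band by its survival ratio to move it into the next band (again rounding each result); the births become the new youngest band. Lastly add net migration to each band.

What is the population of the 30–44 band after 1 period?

14410

Period 1.
Births: 15200 × 0.13 = 1976  |  13200 × 0.439 = 5795 — total 7771
15–29: 10100 × 0.951 = 9605
30–44: 15200 × 0.948 = 14410
45–59: 13200 × 0.936 = 12355
60–74: 18500 × 0.908 = 16798
75–89: 13600 × 0.925 = 12580
Net migration: 45–59 + 210 → 12565
Population now: 0–14=7771, 15–29=9605, 30–44=14410, 45–59=12565, 60–74=16798, 75–89=12580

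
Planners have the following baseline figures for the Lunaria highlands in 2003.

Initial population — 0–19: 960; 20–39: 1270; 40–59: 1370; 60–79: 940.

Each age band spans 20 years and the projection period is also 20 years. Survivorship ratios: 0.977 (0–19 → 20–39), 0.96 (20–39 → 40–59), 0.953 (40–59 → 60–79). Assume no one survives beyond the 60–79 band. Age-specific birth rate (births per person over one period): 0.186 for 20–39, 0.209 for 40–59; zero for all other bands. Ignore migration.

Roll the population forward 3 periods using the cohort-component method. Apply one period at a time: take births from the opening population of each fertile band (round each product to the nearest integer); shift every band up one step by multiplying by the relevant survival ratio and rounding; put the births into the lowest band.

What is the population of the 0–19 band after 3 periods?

After projecting period 1:
Births: 1270 * 0.186 = 236 ; 1370 * 0.209 = 286 → total 522
20–39: 960 * 0.977 = 938
40–59: 1270 * 0.96 = 1219
60–79: 1370 * 0.953 = 1306
→ [522, 938, 1219, 1306]
After projecting period 2:
Births: 938 * 0.186 = 174 ; 1219 * 0.209 = 255 → total 429
20–39: 522 * 0.977 = 510
40–59: 938 * 0.96 = 900
60–79: 1219 * 0.953 = 1162
→ [429, 510, 900, 1162]
After projecting period 3:
Births: 510 * 0.186 = 95 ; 900 * 0.209 = 188 → total 283
20–39: 429 * 0.977 = 419
40–59: 510 * 0.96 = 490
60–79: 900 * 0.953 = 858
→ [283, 419, 490, 858]

283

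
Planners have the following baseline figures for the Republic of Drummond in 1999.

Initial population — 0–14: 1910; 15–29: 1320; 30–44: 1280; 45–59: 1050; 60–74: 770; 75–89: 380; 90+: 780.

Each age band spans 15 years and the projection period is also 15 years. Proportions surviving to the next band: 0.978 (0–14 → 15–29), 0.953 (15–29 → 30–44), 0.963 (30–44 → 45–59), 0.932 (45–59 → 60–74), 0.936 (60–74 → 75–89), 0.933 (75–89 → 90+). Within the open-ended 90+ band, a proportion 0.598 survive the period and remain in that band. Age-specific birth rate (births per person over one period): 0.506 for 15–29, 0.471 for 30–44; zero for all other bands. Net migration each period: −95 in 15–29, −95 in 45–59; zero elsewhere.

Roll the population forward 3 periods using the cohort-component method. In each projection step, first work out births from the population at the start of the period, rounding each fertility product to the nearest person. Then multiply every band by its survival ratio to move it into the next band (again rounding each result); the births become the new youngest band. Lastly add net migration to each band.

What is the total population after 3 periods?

8949

After projecting period 1:
Births: 1320 × 0.506 = 668  |  1280 × 0.471 = 603 → 1271
15–29: 1910 × 0.978 = 1868
30–44: 1320 × 0.953 = 1258
45–59: 1280 × 0.963 = 1233
60–74: 1050 × 0.932 = 979
75–89: 770 × 0.936 = 721
90+: 380 × 0.933 + 780 × 0.598 = 355 + 466 = 821
Net migration: 15–29 − 95 → 1773; 45–59 − 95 → 1138
Population now: 0–14=1271, 15–29=1773, 30–44=1258, 45–59=1138, 60–74=979, 75–89=721, 90+=821
After projecting period 2:
Births: 1773 × 0.506 = 897  |  1258 × 0.471 = 593 → 1490
15–29: 1271 × 0.978 = 1243
30–44: 1773 × 0.953 = 1690
45–59: 1258 × 0.963 = 1211
60–74: 1138 × 0.932 = 1061
75–89: 979 × 0.936 = 916
90+: 721 × 0.933 + 821 × 0.598 = 673 + 491 = 1164
Net migration: 15–29 − 95 → 1148; 45–59 − 95 → 1116
Population now: 0–14=1490, 15–29=1148, 30–44=1690, 45–59=1116, 60–74=1061, 75–89=916, 90+=1164
After projecting period 3:
Births: 1148 × 0.506 = 581  |  1690 × 0.471 = 796 → 1377
15–29: 1490 × 0.978 = 1457
30–44: 1148 × 0.953 = 1094
45–59: 1690 × 0.963 = 1627
60–74: 1116 × 0.932 = 1040
75–89: 1061 × 0.936 = 993
90+: 916 × 0.933 + 1164 × 0.598 = 855 + 696 = 1551
Net migration: 15–29 − 95 → 1362; 45–59 − 95 → 1532
Population now: 0–14=1377, 15–29=1362, 30–44=1094, 45–59=1532, 60–74=1040, 75–89=993, 90+=1551
Total after period 3: 1377 + 1362 + 1094 + 1532 + 1040 + 993 + 1551 = 8949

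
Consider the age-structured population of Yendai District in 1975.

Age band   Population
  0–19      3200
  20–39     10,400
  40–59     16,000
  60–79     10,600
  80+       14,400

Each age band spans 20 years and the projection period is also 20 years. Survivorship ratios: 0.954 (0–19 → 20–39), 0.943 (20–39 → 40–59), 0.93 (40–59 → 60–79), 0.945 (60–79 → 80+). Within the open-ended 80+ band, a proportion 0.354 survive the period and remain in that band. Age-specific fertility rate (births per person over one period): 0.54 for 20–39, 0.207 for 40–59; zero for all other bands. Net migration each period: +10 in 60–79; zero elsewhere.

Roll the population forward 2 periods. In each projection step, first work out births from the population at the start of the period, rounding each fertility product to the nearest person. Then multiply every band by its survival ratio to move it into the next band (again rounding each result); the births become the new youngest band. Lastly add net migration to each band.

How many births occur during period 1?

After projecting period 1:
Births: 10400 × 0.54 = 5616 ; 16000 × 0.207 = 3312 → 8928
20–39: 3200 × 0.954 = 3053
40–59: 10400 × 0.943 = 9807
60–79: 16000 × 0.93 = 14880
80+: 10600 × 0.945 + 14400 × 0.354 = 10017 + 5098 = 15115
Net migration: 60–79 + 10 → 14890
End of period: [8928, 3053, 9807, 14890, 15115]

8928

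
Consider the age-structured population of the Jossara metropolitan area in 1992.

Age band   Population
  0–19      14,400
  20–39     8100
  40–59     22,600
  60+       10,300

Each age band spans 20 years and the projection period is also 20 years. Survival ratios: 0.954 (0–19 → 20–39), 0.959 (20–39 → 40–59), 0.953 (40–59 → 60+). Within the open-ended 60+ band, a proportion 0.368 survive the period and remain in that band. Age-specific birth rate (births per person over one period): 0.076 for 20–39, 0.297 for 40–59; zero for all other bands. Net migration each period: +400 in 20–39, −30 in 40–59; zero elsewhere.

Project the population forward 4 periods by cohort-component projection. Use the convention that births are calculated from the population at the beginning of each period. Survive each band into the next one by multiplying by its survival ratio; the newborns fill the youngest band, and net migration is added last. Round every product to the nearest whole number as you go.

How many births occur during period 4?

(Bands numbered youngest = 1 to oldest = 4.)
Period 1:
Births: 8100 * 0.076 = 616  |  22600 * 0.297 = 6712 — total 7328
Band 2: 14400 * 0.954 = 13738
Band 3: 8100 * 0.959 = 7768
Band 4: 22600 * 0.953 + 10300 * 0.368 = 21538 + 3790 = 25328
Net migration: Band 2 + 400 → 14138; Band 3 − 30 → 7738
Giving 7328 / 14138 / 7738 / 25328.
Period 2:
Births: 14138 * 0.076 = 1074  |  7738 * 0.297 = 2298 — total 3372
Band 2: 7328 * 0.954 = 6991
Band 3: 14138 * 0.959 = 13558
Band 4: 7738 * 0.953 + 25328 * 0.368 = 7374 + 9321 = 16695
Net migration: Band 2 + 400 → 7391; Band 3 − 30 → 13528
Giving 3372 / 7391 / 13528 / 16695.
Period 3:
Births: 7391 * 0.076 = 562  |  13528 * 0.297 = 4018 — total 4580
Band 2: 3372 * 0.954 = 3217
Band 3: 7391 * 0.959 = 7088
Band 4: 13528 * 0.953 + 16695 * 0.368 = 12892 + 6144 = 19036
Net migration: Band 2 + 400 → 3617; Band 3 − 30 → 7058
Giving 4580 / 3617 / 7058 / 19036.
Period 4:
Births: 3617 * 0.076 = 275  |  7058 * 0.297 = 2096 — total 2371
Band 2: 4580 * 0.954 = 4369
Band 3: 3617 * 0.959 = 3469
Band 4: 7058 * 0.953 + 19036 * 0.368 = 6726 + 7005 = 13731
Net migration: Band 2 + 400 → 4769; Band 3 − 30 → 3439
Giving 2371 / 4769 / 3439 / 13731.

2371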